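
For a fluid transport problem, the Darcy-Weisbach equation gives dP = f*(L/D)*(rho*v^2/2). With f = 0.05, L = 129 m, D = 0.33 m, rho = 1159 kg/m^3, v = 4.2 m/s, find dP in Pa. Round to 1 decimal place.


dP = f * (L/D) * (rho*v^2/2)
dP = 0.05 * (129/0.33) * (1159*4.2^2/2)
L/D = 390.90909091
rho*v^2/2 = 1159*17.64/2 = 10222.38
dP = 0.05 * 390.90909091 * 10222.38
dP = 199801.1 Pa


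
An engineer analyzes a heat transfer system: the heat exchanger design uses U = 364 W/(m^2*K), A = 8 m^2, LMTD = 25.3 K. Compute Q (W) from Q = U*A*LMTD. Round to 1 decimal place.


Q = U * A * LMTD
Q = 364 * 8 * 25.3
Q = 73673.6 W


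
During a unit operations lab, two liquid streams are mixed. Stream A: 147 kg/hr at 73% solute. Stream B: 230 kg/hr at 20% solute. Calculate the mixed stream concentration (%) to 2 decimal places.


Mass balance on solute: F1*x1 + F2*x2 = F3*x3
F3 = F1 + F2 = 147 + 230 = 377 kg/hr
x3 = (F1*x1 + F2*x2)/F3
x3 = (147*0.73 + 230*0.2) / 377
x3 = 40.67%


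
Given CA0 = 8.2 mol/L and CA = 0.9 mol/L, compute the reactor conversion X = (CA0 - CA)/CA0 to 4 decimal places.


X = (CA0 - CA) / CA0
X = (8.2 - 0.9) / 8.2
X = 7.3 / 8.2
X = 0.8902


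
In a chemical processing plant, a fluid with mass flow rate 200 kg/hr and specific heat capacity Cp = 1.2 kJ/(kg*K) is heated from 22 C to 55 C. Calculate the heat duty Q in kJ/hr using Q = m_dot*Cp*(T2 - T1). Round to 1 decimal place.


Q = m_dot * Cp * (T2 - T1)
Q = 200 * 1.2 * (55 - 22)
Q = 200 * 1.2 * 33
Q = 7920.0 kJ/hr


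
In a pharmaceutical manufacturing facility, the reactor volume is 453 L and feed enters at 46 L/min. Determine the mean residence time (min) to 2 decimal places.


tau = V / v0
tau = 453 / 46
tau = 9.85 min


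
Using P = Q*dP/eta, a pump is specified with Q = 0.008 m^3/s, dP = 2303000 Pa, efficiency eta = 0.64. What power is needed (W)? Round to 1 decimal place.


P = Q * dP / eta
P = 0.008 * 2303000 / 0.64
P = 18424.0 / 0.64
P = 28787.5 W


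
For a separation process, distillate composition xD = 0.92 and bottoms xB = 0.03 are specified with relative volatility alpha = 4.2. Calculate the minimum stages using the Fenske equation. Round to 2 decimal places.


N_min = ln((xD*(1-xB))/(xB*(1-xD))) / ln(alpha)
Numerator inside ln: 0.8924 / 0.0024 = 371.833333
ln(371.833333) = 5.918446
ln(alpha) = ln(4.2) = 1.435085
N_min = 5.918446 / 1.435085 = 4.12


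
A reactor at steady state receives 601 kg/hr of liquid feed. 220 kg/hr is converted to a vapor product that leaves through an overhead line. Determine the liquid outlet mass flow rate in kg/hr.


Steady-state mass balance on the main outlet: F_out = F_in - F_removed
F_out = 601 - 220
F_out = 381 kg/hr


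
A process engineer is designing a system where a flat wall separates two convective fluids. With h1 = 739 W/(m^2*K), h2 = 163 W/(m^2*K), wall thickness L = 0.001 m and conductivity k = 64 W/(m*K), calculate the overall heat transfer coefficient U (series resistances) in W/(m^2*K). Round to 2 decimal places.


1/U = 1/h1 + L/k + 1/h2
1/U = 1/739 + 0.001/64 + 1/163
1/U = 0.00135318 + 1.5625e-05 + 0.0061349693
1/U = 0.0075037743
U = 133.27 W/(m^2*K)


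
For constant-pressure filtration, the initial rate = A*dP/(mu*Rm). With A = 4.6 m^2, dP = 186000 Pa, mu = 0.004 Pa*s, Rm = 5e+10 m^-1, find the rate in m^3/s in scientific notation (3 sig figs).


rate = A * dP / (mu * Rm)
rate = 4.6 * 186000 / (0.004 * 5e+10)
rate = 855600.0 / 2.000e+08
rate = 4.28e-03 m^3/s


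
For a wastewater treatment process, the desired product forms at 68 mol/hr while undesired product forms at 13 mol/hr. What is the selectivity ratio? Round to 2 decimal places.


S = desired product rate / undesired product rate
S = 68 / 13
S = 5.23


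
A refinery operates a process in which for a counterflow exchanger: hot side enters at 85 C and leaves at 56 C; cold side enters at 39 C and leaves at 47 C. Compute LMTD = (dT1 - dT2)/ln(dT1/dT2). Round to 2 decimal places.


dT1 = Th_in - Tc_out = 85 - 47 = 38
dT2 = Th_out - Tc_in = 56 - 39 = 17
LMTD = (dT1 - dT2) / ln(dT1/dT2)
LMTD = (38 - 17) / ln(38/17)
LMTD = 26.11 K


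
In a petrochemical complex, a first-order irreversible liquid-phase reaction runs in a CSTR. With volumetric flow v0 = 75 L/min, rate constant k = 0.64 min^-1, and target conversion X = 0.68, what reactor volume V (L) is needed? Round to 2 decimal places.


V = v0 * X / (k * (1 - X))
V = 75 * 0.68 / (0.64 * (1 - 0.68))
V = 51.0 / (0.64 * 0.32)
V = 51.0 / 0.2048
V = 249.02 L


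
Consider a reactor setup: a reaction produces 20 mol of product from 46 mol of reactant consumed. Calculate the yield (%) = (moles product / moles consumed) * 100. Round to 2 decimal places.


Yield = (moles product / moles consumed) * 100%
Yield = (20 / 46) * 100
Yield = 0.4348 * 100
Yield = 43.48%


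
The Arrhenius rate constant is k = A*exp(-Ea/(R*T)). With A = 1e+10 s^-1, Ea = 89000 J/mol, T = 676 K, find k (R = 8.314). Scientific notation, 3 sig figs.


k = A * exp(-Ea/(R*T))
k = 1e+10 * exp(-89000 / (8.314 * 676))
k = 1e+10 * exp(-15.835555)
k = 1.33e+03


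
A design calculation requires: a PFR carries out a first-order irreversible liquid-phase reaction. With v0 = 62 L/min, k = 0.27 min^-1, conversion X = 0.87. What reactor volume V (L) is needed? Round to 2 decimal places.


V = (v0/k) * ln(1/(1-X))
V = (62/0.27) * ln(1/(1-0.87))
V = 229.62963 * ln(7.692308)
V = 229.62963 * 2.040221
V = 468.50 L


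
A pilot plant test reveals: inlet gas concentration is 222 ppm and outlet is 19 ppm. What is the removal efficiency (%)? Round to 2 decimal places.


Efficiency = (G_in - G_out) / G_in * 100%
Efficiency = (222 - 19) / 222 * 100
Efficiency = 203 / 222 * 100
Efficiency = 91.44%


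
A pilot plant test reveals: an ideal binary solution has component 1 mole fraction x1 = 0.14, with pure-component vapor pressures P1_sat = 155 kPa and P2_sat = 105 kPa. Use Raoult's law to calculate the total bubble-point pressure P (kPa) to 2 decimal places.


P = x1*P1_sat + x2*P2_sat
x2 = 1 - x1 = 1 - 0.14 = 0.86
P = 0.14*155 + 0.86*105
P = 21.7 + 90.3
P = 112.00 kPa


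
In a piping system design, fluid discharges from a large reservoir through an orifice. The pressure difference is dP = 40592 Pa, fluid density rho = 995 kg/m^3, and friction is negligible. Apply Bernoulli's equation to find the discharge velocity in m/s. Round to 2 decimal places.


v = sqrt(2*dP/rho)
v = sqrt(2*40592/995)
v = sqrt(81.59196)
v = 9.03 m/s


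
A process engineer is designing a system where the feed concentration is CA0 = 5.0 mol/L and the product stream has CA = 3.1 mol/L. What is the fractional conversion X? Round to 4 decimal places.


X = (CA0 - CA) / CA0
X = (5.0 - 3.1) / 5.0
X = 1.9 / 5.0
X = 0.3800


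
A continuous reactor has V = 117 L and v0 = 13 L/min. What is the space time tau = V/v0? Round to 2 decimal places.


tau = V / v0
tau = 117 / 13
tau = 9.00 min


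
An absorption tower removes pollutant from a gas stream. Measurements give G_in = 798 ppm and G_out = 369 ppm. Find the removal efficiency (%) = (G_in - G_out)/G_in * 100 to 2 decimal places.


Efficiency = (G_in - G_out) / G_in * 100%
Efficiency = (798 - 369) / 798 * 100
Efficiency = 429 / 798 * 100
Efficiency = 53.76%


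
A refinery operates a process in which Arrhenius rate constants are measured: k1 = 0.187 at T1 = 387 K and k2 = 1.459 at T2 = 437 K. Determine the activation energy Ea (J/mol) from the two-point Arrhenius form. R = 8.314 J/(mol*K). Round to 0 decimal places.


Ea = R * ln(k2/k1) / (1/T1 - 1/T2)
ln(k2/k1) = ln(1.459/0.187) = 2.0543979
1/T1 - 1/T2 = 1/387 - 1/437 = 0.000295649809
Ea = 8.314 * 2.0543979 / 0.000295649809
Ea = 57772 J/mol


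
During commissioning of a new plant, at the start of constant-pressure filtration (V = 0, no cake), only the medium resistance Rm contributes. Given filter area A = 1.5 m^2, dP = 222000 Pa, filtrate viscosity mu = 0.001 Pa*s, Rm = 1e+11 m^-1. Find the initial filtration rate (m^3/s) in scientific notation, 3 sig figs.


rate = A * dP / (mu * Rm)
rate = 1.5 * 222000 / (0.001 * 1e+11)
rate = 333000.0 / 1.000e+08
rate = 3.33e-03 m^3/s


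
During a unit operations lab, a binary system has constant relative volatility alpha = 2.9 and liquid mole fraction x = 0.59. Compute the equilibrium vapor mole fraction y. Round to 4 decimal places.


y = alpha*x / (1 + (alpha-1)*x)
y = 2.9*0.59 / (1 + (2.9-1)*0.59)
y = 1.711 / (1 + 1.121)
y = 1.711 / 2.121
y = 0.8067


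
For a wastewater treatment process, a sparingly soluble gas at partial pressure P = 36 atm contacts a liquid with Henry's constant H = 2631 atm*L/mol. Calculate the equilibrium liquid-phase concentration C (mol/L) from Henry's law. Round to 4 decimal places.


C = P / H
C = 36 / 2631
C = 0.0137 mol/L


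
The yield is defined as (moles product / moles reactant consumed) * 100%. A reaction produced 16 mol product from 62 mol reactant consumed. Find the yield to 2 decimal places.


Yield = (moles product / moles consumed) * 100%
Yield = (16 / 62) * 100
Yield = 0.2581 * 100
Yield = 25.81%


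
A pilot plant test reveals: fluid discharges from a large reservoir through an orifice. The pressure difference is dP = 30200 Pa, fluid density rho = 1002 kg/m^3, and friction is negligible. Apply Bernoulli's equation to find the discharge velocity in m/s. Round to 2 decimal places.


v = sqrt(2*dP/rho)
v = sqrt(2*30200/1002)
v = sqrt(60.279441)
v = 7.76 m/s


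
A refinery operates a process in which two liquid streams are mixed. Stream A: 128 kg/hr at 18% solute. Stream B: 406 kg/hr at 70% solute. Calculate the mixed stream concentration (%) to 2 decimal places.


Mass balance on solute: F1*x1 + F2*x2 = F3*x3
F3 = F1 + F2 = 128 + 406 = 534 kg/hr
x3 = (F1*x1 + F2*x2)/F3
x3 = (128*0.18 + 406*0.7) / 534
x3 = 57.54%


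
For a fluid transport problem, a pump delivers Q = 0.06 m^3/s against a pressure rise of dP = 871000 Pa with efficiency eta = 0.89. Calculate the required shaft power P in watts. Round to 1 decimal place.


P = Q * dP / eta
P = 0.06 * 871000 / 0.89
P = 52260.0 / 0.89
P = 58719.1 W


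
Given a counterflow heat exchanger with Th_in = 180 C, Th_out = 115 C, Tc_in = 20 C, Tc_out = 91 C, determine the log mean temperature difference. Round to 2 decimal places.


dT1 = Th_in - Tc_out = 180 - 91 = 89
dT2 = Th_out - Tc_in = 115 - 20 = 95
LMTD = (dT1 - dT2) / ln(dT1/dT2)
LMTD = (89 - 95) / ln(89/95)
LMTD = 91.97 K


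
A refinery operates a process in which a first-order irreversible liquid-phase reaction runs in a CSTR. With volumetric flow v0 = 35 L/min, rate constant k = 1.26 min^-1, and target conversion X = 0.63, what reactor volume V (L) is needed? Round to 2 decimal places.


V = v0 * X / (k * (1 - X))
V = 35 * 0.63 / (1.26 * (1 - 0.63))
V = 22.05 / (1.26 * 0.37)
V = 22.05 / 0.4662
V = 47.30 L


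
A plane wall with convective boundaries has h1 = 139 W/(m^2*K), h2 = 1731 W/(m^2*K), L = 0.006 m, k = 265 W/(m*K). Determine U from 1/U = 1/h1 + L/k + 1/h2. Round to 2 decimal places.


1/U = 1/h1 + L/k + 1/h2
1/U = 1/139 + 0.006/265 + 1/1731
1/U = 0.0071942446 + 2.26415e-05 + 0.0005777008
1/U = 0.0077945869
U = 128.29 W/(m^2*K)


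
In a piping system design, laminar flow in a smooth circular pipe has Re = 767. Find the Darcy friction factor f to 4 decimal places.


f = 64 / Re
f = 64 / 767
f = 0.0834


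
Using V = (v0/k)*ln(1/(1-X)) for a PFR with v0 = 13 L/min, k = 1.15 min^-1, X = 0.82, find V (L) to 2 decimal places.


V = (v0/k) * ln(1/(1-X))
V = (13/1.15) * ln(1/(1-0.82))
V = 11.304348 * ln(5.555556)
V = 11.304348 * 1.714799
V = 19.38 L


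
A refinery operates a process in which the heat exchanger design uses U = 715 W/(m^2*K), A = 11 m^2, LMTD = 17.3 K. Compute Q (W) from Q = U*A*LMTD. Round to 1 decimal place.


Q = U * A * LMTD
Q = 715 * 11 * 17.3
Q = 136064.5 W


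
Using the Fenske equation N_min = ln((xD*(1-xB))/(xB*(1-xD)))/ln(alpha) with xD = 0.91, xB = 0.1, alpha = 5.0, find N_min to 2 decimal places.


N_min = ln((xD*(1-xB))/(xB*(1-xD))) / ln(alpha)
Numerator inside ln: 0.819 / 0.009 = 91.0
ln(91.0) = 4.51086
ln(alpha) = ln(5.0) = 1.609438
N_min = 4.51086 / 1.609438 = 2.80


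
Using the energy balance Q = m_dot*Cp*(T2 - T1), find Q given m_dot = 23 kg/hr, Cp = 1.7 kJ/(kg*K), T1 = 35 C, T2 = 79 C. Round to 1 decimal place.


Q = m_dot * Cp * (T2 - T1)
Q = 23 * 1.7 * (79 - 35)
Q = 23 * 1.7 * 44
Q = 1720.4 kJ/hr


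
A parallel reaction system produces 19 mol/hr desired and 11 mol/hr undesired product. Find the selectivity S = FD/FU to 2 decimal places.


S = desired product rate / undesired product rate
S = 19 / 11
S = 1.73


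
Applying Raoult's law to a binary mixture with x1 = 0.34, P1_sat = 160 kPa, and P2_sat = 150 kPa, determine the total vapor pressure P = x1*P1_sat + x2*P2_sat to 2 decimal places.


P = x1*P1_sat + x2*P2_sat
x2 = 1 - x1 = 1 - 0.34 = 0.66
P = 0.34*160 + 0.66*150
P = 54.4 + 99.0
P = 153.40 kPa


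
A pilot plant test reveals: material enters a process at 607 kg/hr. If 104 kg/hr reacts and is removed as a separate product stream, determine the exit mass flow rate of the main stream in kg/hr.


Steady-state mass balance on the main outlet: F_out = F_in - F_removed
F_out = 607 - 104
F_out = 503 kg/hr


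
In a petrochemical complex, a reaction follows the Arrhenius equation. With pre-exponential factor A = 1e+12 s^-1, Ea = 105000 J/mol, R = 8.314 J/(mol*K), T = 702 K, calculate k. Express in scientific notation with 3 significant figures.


k = A * exp(-Ea/(R*T))
k = 1e+12 * exp(-105000 / (8.314 * 702))
k = 1e+12 * exp(-17.990456)
k = 1.54e+04


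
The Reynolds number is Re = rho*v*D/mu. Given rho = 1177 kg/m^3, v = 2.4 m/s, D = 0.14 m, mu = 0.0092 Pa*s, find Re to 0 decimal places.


Re = rho * v * D / mu
Re = 1177 * 2.4 * 0.14 / 0.0092
Re = 395.472 / 0.0092
Re = 42986


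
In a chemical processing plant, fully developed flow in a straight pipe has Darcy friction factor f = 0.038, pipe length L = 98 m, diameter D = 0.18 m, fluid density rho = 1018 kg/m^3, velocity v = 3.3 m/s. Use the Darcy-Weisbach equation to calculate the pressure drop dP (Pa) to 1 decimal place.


dP = f * (L/D) * (rho*v^2/2)
dP = 0.038 * (98/0.18) * (1018*3.3^2/2)
L/D = 544.44444444
rho*v^2/2 = 1018*10.89/2 = 5543.01
dP = 0.038 * 544.44444444 * 5543.01
dP = 114678.7 Pa


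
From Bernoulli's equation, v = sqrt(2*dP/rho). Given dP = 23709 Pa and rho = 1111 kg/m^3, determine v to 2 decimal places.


v = sqrt(2*dP/rho)
v = sqrt(2*23709/1111)
v = sqrt(42.680468)
v = 6.53 m/s


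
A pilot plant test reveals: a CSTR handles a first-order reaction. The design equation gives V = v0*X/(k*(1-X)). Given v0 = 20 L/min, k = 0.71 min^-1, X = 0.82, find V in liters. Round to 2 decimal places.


V = v0 * X / (k * (1 - X))
V = 20 * 0.82 / (0.71 * (1 - 0.82))
V = 16.4 / (0.71 * 0.18)
V = 16.4 / 0.1278
V = 128.33 L


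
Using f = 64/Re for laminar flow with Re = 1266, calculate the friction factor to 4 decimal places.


f = 64 / Re
f = 64 / 1266
f = 0.0506


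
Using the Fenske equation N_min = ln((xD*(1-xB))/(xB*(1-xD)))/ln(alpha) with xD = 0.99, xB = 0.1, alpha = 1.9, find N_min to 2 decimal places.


N_min = ln((xD*(1-xB))/(xB*(1-xD))) / ln(alpha)
Numerator inside ln: 0.891 / 0.001 = 891.0
ln(891.0) = 6.792344
ln(alpha) = ln(1.9) = 0.641854
N_min = 6.792344 / 0.641854 = 10.58


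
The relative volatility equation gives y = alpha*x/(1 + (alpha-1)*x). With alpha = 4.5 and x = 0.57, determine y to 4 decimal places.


y = alpha*x / (1 + (alpha-1)*x)
y = 4.5*0.57 / (1 + (4.5-1)*0.57)
y = 2.565 / (1 + 1.995)
y = 2.565 / 2.995
y = 0.8564


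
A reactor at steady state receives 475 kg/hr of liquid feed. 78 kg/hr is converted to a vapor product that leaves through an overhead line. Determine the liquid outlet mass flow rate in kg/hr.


Steady-state mass balance on the main outlet: F_out = F_in - F_removed
F_out = 475 - 78
F_out = 397 kg/hr


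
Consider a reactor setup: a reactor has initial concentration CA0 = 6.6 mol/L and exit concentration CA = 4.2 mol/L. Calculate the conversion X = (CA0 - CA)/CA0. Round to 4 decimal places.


X = (CA0 - CA) / CA0
X = (6.6 - 4.2) / 6.6
X = 2.4 / 6.6
X = 0.3636


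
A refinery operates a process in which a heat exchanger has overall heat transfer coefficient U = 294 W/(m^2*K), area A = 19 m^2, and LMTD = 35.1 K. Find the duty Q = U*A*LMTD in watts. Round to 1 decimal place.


Q = U * A * LMTD
Q = 294 * 19 * 35.1
Q = 196068.6 W


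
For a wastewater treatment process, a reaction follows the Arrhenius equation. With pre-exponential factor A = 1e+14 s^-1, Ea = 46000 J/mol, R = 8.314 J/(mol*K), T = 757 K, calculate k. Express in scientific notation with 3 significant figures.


k = A * exp(-Ea/(R*T))
k = 1e+14 * exp(-46000 / (8.314 * 757))
k = 1e+14 * exp(-7.308899)
k = 6.70e+10


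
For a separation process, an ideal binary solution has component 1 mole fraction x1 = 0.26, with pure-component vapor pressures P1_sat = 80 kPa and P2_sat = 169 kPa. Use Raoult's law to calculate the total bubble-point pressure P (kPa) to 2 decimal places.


P = x1*P1_sat + x2*P2_sat
x2 = 1 - x1 = 1 - 0.26 = 0.74
P = 0.26*80 + 0.74*169
P = 20.8 + 125.06
P = 145.86 kPa


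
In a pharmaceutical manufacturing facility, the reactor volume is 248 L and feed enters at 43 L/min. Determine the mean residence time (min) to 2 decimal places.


tau = V / v0
tau = 248 / 43
tau = 5.77 min


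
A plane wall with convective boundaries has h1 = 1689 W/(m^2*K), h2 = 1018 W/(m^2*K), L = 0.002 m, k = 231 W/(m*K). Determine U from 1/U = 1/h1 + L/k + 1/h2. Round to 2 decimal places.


1/U = 1/h1 + L/k + 1/h2
1/U = 1/1689 + 0.002/231 + 1/1018
1/U = 0.0005920663 + 8.658e-06 + 0.0009823183
1/U = 0.0015830426
U = 631.69 W/(m^2*K)


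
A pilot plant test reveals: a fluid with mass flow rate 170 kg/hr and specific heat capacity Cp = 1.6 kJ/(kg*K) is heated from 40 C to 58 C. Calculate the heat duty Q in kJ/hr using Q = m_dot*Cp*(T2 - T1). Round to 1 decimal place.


Q = m_dot * Cp * (T2 - T1)
Q = 170 * 1.6 * (58 - 40)
Q = 170 * 1.6 * 18
Q = 4896.0 kJ/hr


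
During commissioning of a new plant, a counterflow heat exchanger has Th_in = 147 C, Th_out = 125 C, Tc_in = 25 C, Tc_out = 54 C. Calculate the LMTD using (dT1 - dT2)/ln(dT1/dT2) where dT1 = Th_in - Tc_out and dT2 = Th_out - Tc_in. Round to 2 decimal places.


dT1 = Th_in - Tc_out = 147 - 54 = 93
dT2 = Th_out - Tc_in = 125 - 25 = 100
LMTD = (dT1 - dT2) / ln(dT1/dT2)
LMTD = (93 - 100) / ln(93/100)
LMTD = 96.46 K


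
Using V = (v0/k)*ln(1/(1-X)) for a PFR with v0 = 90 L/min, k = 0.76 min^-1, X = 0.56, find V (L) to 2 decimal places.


V = (v0/k) * ln(1/(1-X))
V = (90/0.76) * ln(1/(1-0.56))
V = 118.421053 * ln(2.272727)
V = 118.421053 * 0.82098
V = 97.22 L


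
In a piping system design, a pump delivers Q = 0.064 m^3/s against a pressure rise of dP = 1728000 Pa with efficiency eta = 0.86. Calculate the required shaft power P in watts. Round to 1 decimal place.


P = Q * dP / eta
P = 0.064 * 1728000 / 0.86
P = 110592.0 / 0.86
P = 128595.3 W


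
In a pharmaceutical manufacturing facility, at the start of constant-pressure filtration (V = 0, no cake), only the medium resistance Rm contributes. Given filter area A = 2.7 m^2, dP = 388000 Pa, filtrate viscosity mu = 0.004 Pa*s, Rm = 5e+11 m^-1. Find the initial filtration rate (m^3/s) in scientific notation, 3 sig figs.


rate = A * dP / (mu * Rm)
rate = 2.7 * 388000 / (0.004 * 5e+11)
rate = 1047600.0 / 2.000e+09
rate = 5.24e-04 m^3/s


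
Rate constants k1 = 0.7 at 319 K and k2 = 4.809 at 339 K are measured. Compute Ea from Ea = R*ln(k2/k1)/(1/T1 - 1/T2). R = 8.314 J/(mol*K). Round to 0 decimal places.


Ea = R * ln(k2/k1) / (1/T1 - 1/T2)
ln(k2/k1) = ln(4.809/0.7) = 1.9271641
1/T1 - 1/T2 = 1/319 - 1/339 = 0.000184943731
Ea = 8.314 * 1.9271641 / 0.000184943731
Ea = 86634 J/mol


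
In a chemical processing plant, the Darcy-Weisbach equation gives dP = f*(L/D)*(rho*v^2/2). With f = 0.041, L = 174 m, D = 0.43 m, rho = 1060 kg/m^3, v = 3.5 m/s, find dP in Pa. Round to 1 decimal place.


dP = f * (L/D) * (rho*v^2/2)
dP = 0.041 * (174/0.43) * (1060*3.5^2/2)
L/D = 404.65116279
rho*v^2/2 = 1060*12.25/2 = 6492.5
dP = 0.041 * 404.65116279 * 6492.5
dP = 107715.1 Pa


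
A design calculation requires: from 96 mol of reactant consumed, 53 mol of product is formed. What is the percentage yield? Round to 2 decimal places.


Yield = (moles product / moles consumed) * 100%
Yield = (53 / 96) * 100
Yield = 0.5521 * 100
Yield = 55.21%


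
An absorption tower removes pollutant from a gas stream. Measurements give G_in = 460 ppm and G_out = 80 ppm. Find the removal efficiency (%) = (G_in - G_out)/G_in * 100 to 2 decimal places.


Efficiency = (G_in - G_out) / G_in * 100%
Efficiency = (460 - 80) / 460 * 100
Efficiency = 380 / 460 * 100
Efficiency = 82.61%


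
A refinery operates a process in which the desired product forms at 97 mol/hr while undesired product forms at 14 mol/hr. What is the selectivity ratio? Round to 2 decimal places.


S = desired product rate / undesired product rate
S = 97 / 14
S = 6.93


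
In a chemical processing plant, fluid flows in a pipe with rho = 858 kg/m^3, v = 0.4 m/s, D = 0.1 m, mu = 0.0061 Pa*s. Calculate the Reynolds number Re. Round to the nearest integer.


Re = rho * v * D / mu
Re = 858 * 0.4 * 0.1 / 0.0061
Re = 34.32 / 0.0061
Re = 5626


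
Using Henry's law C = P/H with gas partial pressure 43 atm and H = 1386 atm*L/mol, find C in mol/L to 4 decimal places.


C = P / H
C = 43 / 1386
C = 0.0310 mol/L


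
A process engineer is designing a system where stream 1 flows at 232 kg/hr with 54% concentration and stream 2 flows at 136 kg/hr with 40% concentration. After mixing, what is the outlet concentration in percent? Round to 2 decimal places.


Mass balance on solute: F1*x1 + F2*x2 = F3*x3
F3 = F1 + F2 = 232 + 136 = 368 kg/hr
x3 = (F1*x1 + F2*x2)/F3
x3 = (232*0.54 + 136*0.4) / 368
x3 = 48.83%


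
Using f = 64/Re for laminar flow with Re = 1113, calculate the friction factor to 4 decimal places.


f = 64 / Re
f = 64 / 1113
f = 0.0575


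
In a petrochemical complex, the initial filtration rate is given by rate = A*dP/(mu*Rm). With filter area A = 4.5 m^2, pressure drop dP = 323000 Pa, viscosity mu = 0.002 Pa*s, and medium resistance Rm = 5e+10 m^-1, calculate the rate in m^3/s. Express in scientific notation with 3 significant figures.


rate = A * dP / (mu * Rm)
rate = 4.5 * 323000 / (0.002 * 5e+10)
rate = 1453500.0 / 1.000e+08
rate = 1.45e-02 m^3/s


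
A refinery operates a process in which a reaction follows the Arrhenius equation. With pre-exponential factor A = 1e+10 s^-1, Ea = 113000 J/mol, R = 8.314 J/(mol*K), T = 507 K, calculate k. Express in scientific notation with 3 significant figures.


k = A * exp(-Ea/(R*T))
k = 1e+10 * exp(-113000 / (8.314 * 507))
k = 1e+10 * exp(-26.807756)
k = 2.28e-02


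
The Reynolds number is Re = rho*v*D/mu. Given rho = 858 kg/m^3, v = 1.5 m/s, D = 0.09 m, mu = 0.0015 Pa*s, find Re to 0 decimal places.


Re = rho * v * D / mu
Re = 858 * 1.5 * 0.09 / 0.0015
Re = 115.83 / 0.0015
Re = 77220


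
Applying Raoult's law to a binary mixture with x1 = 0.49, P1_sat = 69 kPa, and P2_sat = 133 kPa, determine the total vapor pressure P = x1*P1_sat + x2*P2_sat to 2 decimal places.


P = x1*P1_sat + x2*P2_sat
x2 = 1 - x1 = 1 - 0.49 = 0.51
P = 0.49*69 + 0.51*133
P = 33.81 + 67.83
P = 101.64 kPa


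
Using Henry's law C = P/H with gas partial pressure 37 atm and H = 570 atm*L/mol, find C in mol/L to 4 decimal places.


C = P / H
C = 37 / 570
C = 0.0649 mol/L


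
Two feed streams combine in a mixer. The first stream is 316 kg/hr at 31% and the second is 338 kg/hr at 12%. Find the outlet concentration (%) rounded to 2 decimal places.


Mass balance on solute: F1*x1 + F2*x2 = F3*x3
F3 = F1 + F2 = 316 + 338 = 654 kg/hr
x3 = (F1*x1 + F2*x2)/F3
x3 = (316*0.31 + 338*0.12) / 654
x3 = 21.18%


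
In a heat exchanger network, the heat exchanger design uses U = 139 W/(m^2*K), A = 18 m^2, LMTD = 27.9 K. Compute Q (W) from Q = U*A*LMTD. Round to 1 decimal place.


Q = U * A * LMTD
Q = 139 * 18 * 27.9
Q = 69805.8 W


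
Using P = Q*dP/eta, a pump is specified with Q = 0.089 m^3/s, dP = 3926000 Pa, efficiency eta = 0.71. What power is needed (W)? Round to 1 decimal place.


P = Q * dP / eta
P = 0.089 * 3926000 / 0.71
P = 349414.0 / 0.71
P = 492132.4 W


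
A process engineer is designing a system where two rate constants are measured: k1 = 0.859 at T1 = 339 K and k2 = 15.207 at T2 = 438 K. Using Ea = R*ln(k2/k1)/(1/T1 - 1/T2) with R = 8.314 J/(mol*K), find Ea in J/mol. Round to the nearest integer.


Ea = R * ln(k2/k1) / (1/T1 - 1/T2)
ln(k2/k1) = ln(15.207/0.859) = 2.8737422
1/T1 - 1/T2 = 1/339 - 1/438 = 0.000666747485
Ea = 8.314 * 2.8737422 / 0.000666747485
Ea = 35834 J/mol


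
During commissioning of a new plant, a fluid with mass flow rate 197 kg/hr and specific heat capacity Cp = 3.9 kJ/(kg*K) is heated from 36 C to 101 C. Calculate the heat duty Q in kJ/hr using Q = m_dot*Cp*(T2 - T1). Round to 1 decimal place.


Q = m_dot * Cp * (T2 - T1)
Q = 197 * 3.9 * (101 - 36)
Q = 197 * 3.9 * 65
Q = 49939.5 kJ/hr


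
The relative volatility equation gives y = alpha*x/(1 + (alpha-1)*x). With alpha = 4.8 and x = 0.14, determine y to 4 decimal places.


y = alpha*x / (1 + (alpha-1)*x)
y = 4.8*0.14 / (1 + (4.8-1)*0.14)
y = 0.672 / (1 + 0.532)
y = 0.672 / 1.532
y = 0.4386


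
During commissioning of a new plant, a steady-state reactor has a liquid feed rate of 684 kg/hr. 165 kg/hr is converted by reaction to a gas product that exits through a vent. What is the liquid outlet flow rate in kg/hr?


Steady-state mass balance on the main outlet: F_out = F_in - F_removed
F_out = 684 - 165
F_out = 519 kg/hr


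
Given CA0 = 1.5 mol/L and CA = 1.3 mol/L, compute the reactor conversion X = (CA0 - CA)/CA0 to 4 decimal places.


X = (CA0 - CA) / CA0
X = (1.5 - 1.3) / 1.5
X = 0.2 / 1.5
X = 0.1333


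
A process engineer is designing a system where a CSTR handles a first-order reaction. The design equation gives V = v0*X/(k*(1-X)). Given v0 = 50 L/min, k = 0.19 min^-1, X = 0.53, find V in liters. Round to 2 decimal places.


V = v0 * X / (k * (1 - X))
V = 50 * 0.53 / (0.19 * (1 - 0.53))
V = 26.5 / (0.19 * 0.47)
V = 26.5 / 0.0893
V = 296.75 L


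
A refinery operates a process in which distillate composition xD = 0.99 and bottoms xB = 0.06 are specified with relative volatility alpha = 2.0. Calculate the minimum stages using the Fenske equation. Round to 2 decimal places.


N_min = ln((xD*(1-xB))/(xB*(1-xD))) / ln(alpha)
Numerator inside ln: 0.9306 / 0.0006 = 1551.0
ln(1551.0) = 7.346655
ln(alpha) = ln(2.0) = 0.693147
N_min = 7.346655 / 0.693147 = 10.60


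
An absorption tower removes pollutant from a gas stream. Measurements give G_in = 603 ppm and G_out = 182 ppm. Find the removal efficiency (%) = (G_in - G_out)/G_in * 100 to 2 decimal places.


Efficiency = (G_in - G_out) / G_in * 100%
Efficiency = (603 - 182) / 603 * 100
Efficiency = 421 / 603 * 100
Efficiency = 69.82%


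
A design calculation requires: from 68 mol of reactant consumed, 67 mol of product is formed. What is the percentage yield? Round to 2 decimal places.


Yield = (moles product / moles consumed) * 100%
Yield = (67 / 68) * 100
Yield = 0.9853 * 100
Yield = 98.53%


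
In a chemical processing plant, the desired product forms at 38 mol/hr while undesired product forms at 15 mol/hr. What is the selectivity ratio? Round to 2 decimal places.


S = desired product rate / undesired product rate
S = 38 / 15
S = 2.53


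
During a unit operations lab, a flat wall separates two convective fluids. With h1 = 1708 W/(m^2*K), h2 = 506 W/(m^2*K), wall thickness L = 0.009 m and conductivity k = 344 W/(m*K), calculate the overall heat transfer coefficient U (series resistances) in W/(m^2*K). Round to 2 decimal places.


1/U = 1/h1 + L/k + 1/h2
1/U = 1/1708 + 0.009/344 + 1/506
1/U = 0.0005854801 + 2.61628e-05 + 0.0019762846
1/U = 0.0025879275
U = 386.41 W/(m^2*K)


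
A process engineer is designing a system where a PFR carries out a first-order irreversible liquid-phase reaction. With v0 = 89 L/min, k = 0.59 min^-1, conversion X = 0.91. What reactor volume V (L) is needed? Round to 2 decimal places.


V = (v0/k) * ln(1/(1-X))
V = (89/0.59) * ln(1/(1-0.91))
V = 150.847458 * ln(11.111111)
V = 150.847458 * 2.407946
V = 363.23 L


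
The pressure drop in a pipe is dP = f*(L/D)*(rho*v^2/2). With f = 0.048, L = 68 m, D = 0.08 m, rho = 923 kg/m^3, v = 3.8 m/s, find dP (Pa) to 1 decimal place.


dP = f * (L/D) * (rho*v^2/2)
dP = 0.048 * (68/0.08) * (923*3.8^2/2)
L/D = 850.0
rho*v^2/2 = 923*14.44/2 = 6664.06
dP = 0.048 * 850.0 * 6664.06
dP = 271893.6 Pa


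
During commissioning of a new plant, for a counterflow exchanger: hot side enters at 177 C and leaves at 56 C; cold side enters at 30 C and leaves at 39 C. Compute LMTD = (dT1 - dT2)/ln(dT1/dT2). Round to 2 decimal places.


dT1 = Th_in - Tc_out = 177 - 39 = 138
dT2 = Th_out - Tc_in = 56 - 30 = 26
LMTD = (dT1 - dT2) / ln(dT1/dT2)
LMTD = (138 - 26) / ln(138/26)
LMTD = 67.10 K


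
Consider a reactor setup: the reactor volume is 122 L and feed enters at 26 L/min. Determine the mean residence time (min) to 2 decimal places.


tau = V / v0
tau = 122 / 26
tau = 4.69 min


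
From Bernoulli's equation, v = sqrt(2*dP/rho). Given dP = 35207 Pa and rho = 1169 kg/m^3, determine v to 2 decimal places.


v = sqrt(2*dP/rho)
v = sqrt(2*35207/1169)
v = sqrt(60.234388)
v = 7.76 m/s


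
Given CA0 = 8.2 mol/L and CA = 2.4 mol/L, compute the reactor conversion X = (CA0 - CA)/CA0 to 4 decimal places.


X = (CA0 - CA) / CA0
X = (8.2 - 2.4) / 8.2
X = 5.8 / 8.2
X = 0.7073


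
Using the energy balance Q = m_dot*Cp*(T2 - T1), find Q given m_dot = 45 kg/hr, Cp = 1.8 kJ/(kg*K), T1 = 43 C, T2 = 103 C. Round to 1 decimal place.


Q = m_dot * Cp * (T2 - T1)
Q = 45 * 1.8 * (103 - 43)
Q = 45 * 1.8 * 60
Q = 4860.0 kJ/hr


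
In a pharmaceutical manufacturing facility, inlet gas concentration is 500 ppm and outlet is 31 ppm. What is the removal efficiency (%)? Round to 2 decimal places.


Efficiency = (G_in - G_out) / G_in * 100%
Efficiency = (500 - 31) / 500 * 100
Efficiency = 469 / 500 * 100
Efficiency = 93.80%


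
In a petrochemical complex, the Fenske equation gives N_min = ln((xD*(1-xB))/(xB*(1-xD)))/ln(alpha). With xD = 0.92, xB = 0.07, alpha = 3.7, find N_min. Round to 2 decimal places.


N_min = ln((xD*(1-xB))/(xB*(1-xD))) / ln(alpha)
Numerator inside ln: 0.8556 / 0.0056 = 152.785714
ln(152.785714) = 5.029036
ln(alpha) = ln(3.7) = 1.308333
N_min = 5.029036 / 1.308333 = 3.84


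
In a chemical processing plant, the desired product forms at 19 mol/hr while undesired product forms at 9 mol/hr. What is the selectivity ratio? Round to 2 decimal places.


S = desired product rate / undesired product rate
S = 19 / 9
S = 2.11


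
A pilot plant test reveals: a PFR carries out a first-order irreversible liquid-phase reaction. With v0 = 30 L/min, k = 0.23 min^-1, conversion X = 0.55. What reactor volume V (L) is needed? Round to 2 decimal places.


V = (v0/k) * ln(1/(1-X))
V = (30/0.23) * ln(1/(1-0.55))
V = 130.434783 * ln(2.222222)
V = 130.434783 * 0.798508
V = 104.15 L


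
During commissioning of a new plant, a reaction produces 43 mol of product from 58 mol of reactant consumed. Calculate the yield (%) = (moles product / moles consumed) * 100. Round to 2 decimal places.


Yield = (moles product / moles consumed) * 100%
Yield = (43 / 58) * 100
Yield = 0.7414 * 100
Yield = 74.14%


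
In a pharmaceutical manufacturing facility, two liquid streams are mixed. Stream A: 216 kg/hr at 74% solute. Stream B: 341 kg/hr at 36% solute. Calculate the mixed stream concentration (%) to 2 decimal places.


Mass balance on solute: F1*x1 + F2*x2 = F3*x3
F3 = F1 + F2 = 216 + 341 = 557 kg/hr
x3 = (F1*x1 + F2*x2)/F3
x3 = (216*0.74 + 341*0.36) / 557
x3 = 50.74%


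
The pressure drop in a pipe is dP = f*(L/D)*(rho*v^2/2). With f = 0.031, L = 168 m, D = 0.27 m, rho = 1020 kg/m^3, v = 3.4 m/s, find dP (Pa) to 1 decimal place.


dP = f * (L/D) * (rho*v^2/2)
dP = 0.031 * (168/0.27) * (1020*3.4^2/2)
L/D = 622.22222222
rho*v^2/2 = 1020*11.56/2 = 5895.6
dP = 0.031 * 622.22222222 * 5895.6
dP = 113719.6 Pa


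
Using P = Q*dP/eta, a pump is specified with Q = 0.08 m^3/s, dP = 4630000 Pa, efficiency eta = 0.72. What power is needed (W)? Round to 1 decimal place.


P = Q * dP / eta
P = 0.08 * 4630000 / 0.72
P = 370400.0 / 0.72
P = 514444.4 W


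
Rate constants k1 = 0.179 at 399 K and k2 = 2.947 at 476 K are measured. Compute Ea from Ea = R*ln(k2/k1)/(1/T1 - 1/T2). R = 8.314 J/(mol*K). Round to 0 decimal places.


Ea = R * ln(k2/k1) / (1/T1 - 1/T2)
ln(k2/k1) = ln(2.947/0.179) = 2.8011572
1/T1 - 1/T2 = 1/399 - 1/476 = 0.000405425328
Ea = 8.314 * 2.8011572 / 0.000405425328
Ea = 57443 J/mol


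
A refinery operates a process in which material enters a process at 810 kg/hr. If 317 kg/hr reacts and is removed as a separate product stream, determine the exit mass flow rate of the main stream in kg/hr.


Steady-state mass balance on the main outlet: F_out = F_in - F_removed
F_out = 810 - 317
F_out = 493 kg/hr


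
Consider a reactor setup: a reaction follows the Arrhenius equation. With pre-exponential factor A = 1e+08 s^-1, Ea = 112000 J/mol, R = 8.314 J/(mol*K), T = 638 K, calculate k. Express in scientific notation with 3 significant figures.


k = A * exp(-Ea/(R*T))
k = 1e+08 * exp(-112000 / (8.314 * 638))
k = 1e+08 * exp(-21.114817)
k = 6.76e-02


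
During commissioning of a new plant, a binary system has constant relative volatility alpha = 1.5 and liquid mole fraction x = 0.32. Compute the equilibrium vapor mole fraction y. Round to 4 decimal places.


y = alpha*x / (1 + (alpha-1)*x)
y = 1.5*0.32 / (1 + (1.5-1)*0.32)
y = 0.48 / (1 + 0.16)
y = 0.48 / 1.16
y = 0.4138


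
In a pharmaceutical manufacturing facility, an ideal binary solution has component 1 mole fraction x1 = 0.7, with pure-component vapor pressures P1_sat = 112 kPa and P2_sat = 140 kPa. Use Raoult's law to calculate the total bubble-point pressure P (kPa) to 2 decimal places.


P = x1*P1_sat + x2*P2_sat
x2 = 1 - x1 = 1 - 0.7 = 0.3
P = 0.7*112 + 0.3*140
P = 78.4 + 42.0
P = 120.40 kPa


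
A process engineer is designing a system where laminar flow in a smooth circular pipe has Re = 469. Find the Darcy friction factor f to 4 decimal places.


f = 64 / Re
f = 64 / 469
f = 0.1365


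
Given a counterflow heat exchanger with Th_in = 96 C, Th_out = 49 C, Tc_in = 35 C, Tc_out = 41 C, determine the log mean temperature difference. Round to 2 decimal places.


dT1 = Th_in - Tc_out = 96 - 41 = 55
dT2 = Th_out - Tc_in = 49 - 35 = 14
LMTD = (dT1 - dT2) / ln(dT1/dT2)
LMTD = (55 - 14) / ln(55/14)
LMTD = 29.96 K


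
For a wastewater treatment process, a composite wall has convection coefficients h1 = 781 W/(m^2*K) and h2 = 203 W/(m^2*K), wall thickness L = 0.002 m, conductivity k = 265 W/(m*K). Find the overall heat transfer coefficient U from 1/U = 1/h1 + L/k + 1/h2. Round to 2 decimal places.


1/U = 1/h1 + L/k + 1/h2
1/U = 1/781 + 0.002/265 + 1/203
1/U = 0.0012804097 + 7.5472e-06 + 0.0049261084
1/U = 0.0062140653
U = 160.93 W/(m^2*K)


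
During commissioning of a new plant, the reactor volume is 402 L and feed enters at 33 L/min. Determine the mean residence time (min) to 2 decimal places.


tau = V / v0
tau = 402 / 33
tau = 12.18 min


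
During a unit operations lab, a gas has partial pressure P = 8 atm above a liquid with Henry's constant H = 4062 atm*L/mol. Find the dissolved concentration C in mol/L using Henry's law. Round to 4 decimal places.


C = P / H
C = 8 / 4062
C = 0.0020 mol/L


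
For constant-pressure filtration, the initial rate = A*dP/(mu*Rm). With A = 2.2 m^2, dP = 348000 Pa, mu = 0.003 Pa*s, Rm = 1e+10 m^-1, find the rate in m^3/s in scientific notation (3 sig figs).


rate = A * dP / (mu * Rm)
rate = 2.2 * 348000 / (0.003 * 1e+10)
rate = 765600.0 / 3.000e+07
rate = 2.55e-02 m^3/s


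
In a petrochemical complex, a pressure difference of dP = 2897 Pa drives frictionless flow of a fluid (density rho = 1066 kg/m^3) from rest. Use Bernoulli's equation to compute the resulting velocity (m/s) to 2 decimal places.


v = sqrt(2*dP/rho)
v = sqrt(2*2897/1066)
v = sqrt(5.435272)
v = 2.33 m/s


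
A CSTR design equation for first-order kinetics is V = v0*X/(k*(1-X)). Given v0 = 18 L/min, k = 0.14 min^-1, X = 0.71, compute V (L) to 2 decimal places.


V = v0 * X / (k * (1 - X))
V = 18 * 0.71 / (0.14 * (1 - 0.71))
V = 12.78 / (0.14 * 0.29)
V = 12.78 / 0.0406
V = 314.78 L


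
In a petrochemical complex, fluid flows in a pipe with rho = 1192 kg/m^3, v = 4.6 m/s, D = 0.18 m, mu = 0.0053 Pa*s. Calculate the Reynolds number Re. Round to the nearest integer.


Re = rho * v * D / mu
Re = 1192 * 4.6 * 0.18 / 0.0053
Re = 986.976 / 0.0053
Re = 186222


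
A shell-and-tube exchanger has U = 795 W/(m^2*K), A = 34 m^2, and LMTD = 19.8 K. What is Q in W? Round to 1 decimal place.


Q = U * A * LMTD
Q = 795 * 34 * 19.8
Q = 535194.0 W


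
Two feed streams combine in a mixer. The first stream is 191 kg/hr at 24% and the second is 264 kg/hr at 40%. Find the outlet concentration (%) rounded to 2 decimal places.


Mass balance on solute: F1*x1 + F2*x2 = F3*x3
F3 = F1 + F2 = 191 + 264 = 455 kg/hr
x3 = (F1*x1 + F2*x2)/F3
x3 = (191*0.24 + 264*0.4) / 455
x3 = 33.28%


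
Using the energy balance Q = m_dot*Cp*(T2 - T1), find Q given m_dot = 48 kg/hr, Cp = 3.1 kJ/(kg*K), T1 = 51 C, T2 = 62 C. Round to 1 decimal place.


Q = m_dot * Cp * (T2 - T1)
Q = 48 * 3.1 * (62 - 51)
Q = 48 * 3.1 * 11
Q = 1636.8 kJ/hr


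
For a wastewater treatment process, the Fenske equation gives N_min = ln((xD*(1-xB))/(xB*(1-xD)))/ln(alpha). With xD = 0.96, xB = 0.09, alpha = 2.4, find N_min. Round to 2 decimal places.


N_min = ln((xD*(1-xB))/(xB*(1-xD))) / ln(alpha)
Numerator inside ln: 0.8736 / 0.0036 = 242.666667
ln(242.666667) = 5.491689
ln(alpha) = ln(2.4) = 0.875469
N_min = 5.491689 / 0.875469 = 6.27


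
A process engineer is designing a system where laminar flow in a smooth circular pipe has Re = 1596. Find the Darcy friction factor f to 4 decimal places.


f = 64 / Re
f = 64 / 1596
f = 0.0401


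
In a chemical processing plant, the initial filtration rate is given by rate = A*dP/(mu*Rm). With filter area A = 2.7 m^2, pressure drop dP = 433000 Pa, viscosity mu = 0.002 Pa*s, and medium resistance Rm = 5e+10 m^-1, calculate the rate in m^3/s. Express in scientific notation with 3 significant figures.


rate = A * dP / (mu * Rm)
rate = 2.7 * 433000 / (0.002 * 5e+10)
rate = 1169100.0 / 1.000e+08
rate = 1.17e-02 m^3/s


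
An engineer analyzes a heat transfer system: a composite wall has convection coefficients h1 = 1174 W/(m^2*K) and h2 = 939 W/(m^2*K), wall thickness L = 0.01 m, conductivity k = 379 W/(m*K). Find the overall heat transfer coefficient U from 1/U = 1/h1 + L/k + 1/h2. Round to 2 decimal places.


1/U = 1/h1 + L/k + 1/h2
1/U = 1/1174 + 0.01/379 + 1/939
1/U = 0.0008517888 + 2.63852e-05 + 0.0010649627
1/U = 0.0019431367
U = 514.63 W/(m^2*K)


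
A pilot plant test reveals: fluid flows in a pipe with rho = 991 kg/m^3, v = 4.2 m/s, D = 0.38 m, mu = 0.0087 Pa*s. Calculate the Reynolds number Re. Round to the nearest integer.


Re = rho * v * D / mu
Re = 991 * 4.2 * 0.38 / 0.0087
Re = 1581.636 / 0.0087
Re = 181797


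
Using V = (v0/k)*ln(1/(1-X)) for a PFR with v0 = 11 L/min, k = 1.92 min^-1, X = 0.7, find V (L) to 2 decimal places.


V = (v0/k) * ln(1/(1-X))
V = (11/1.92) * ln(1/(1-0.7))
V = 5.729167 * ln(3.333333)
V = 5.729167 * 1.203973
V = 6.90 L


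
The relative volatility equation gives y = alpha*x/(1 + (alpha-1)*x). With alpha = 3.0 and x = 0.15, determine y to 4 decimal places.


y = alpha*x / (1 + (alpha-1)*x)
y = 3.0*0.15 / (1 + (3.0-1)*0.15)
y = 0.45 / (1 + 0.3)
y = 0.45 / 1.3
y = 0.3462
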